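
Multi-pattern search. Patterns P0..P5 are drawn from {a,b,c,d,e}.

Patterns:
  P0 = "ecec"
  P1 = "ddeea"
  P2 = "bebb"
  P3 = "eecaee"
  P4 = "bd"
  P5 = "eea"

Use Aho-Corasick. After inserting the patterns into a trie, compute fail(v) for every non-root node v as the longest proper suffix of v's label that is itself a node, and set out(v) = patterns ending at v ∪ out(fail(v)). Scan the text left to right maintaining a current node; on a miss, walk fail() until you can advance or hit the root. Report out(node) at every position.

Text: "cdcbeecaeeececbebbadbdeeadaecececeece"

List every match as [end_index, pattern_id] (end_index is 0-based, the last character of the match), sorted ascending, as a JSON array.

Construct AC machine:
Trie nodes:
  0='ε' goto b→10 d→5 e→1
  1='e' goto c→2 e→14
  2='ec' goto e→3
  3='ece' goto c→4
  4='ecec' goto ·  ←P0
  5='d' goto d→6
  6='dd' goto e→7
  7='dde' goto e→8
  8='ddee' goto a→9
  9='ddeea' goto ·  ←P1
  10='b' goto d→19 e→11
  11='be' goto b→12
  12='beb' goto b→13
  13='bebb' goto ·  ←P2
  14='ee' goto a→20 c→15
  15='eec' goto a→16
  16='eeca' goto e→17
  17='eecae' goto e→18
  18='eecaee' goto ·  ←P3
  19='bd' goto ·  ←P4
  20='eea' goto ·  ←P5

Failure links (BFS by depth):
  fail(1) 'e': from fail(0)=0 chase 'e': 0 ⇒ 0;  out=∅∪out(0)=∅
  fail(5) 'd': from fail(0)=0 chase 'd': 0 ⇒ 0;  out=∅∪out(0)=∅
  fail(10) 'b': from fail(0)=0 chase 'b': 0 ⇒ 0;  out=∅∪out(0)=∅
  fail(2) 'ec': from fail(1)=0 chase 'c': 0 ⇒ 0;  out=∅∪out(0)=∅
  fail(6) 'dd': from fail(5)=0 chase 'd': 0 ⇒ 5;  out=∅∪out(5)=∅
  fail(11) 'be': from fail(10)=0 chase 'e': 0 ⇒ 1;  out=∅∪out(1)=∅
  fail(14) 'ee': from fail(1)=0 chase 'e': 0 ⇒ 1;  out=∅∪out(1)=∅
  fail(19) 'bd': from fail(10)=0 chase 'd': 0 ⇒ 5;  out={4}∪out(5)={4}
  fail(3) 'ece': from fail(2)=0 chase 'e': 0 ⇒ 1;  out=∅∪out(1)=∅
  fail(7) 'dde': from fail(6)=5 chase 'e': 5→0 ⇒ 1;  out=∅∪out(1)=∅
  fail(12) 'beb': from fail(11)=1 chase 'b': 1→0 ⇒ 10;  out=∅∪out(10)=∅
  fail(15) 'eec': from fail(14)=1 chase 'c': 1 ⇒ 2;  out=∅∪out(2)=∅
  fail(20) 'eea': from fail(14)=1 chase 'a': 1→0 ⇒ 0;  out={5}∪out(0)={5}
  fail(4) 'ecec': from fail(3)=1 chase 'c': 1 ⇒ 2;  out={0}∪out(2)={0}
  fail(8) 'ddee': from fail(7)=1 chase 'e': 1 ⇒ 14;  out=∅∪out(14)=∅
  fail(13) 'bebb': from fail(12)=10 chase 'b': 10→0 ⇒ 10;  out={2}∪out(10)={2}
  fail(16) 'eeca': from fail(15)=2 chase 'a': 2→0 ⇒ 0;  out=∅∪out(0)=∅
  fail(9) 'ddeea': from fail(8)=14 chase 'a': 14 ⇒ 20;  out={1}∪out(20)={1,5}
  fail(17) 'eecae': from fail(16)=0 chase 'e': 0 ⇒ 1;  out=∅∪out(1)=∅
  fail(18) 'eecaee': from fail(17)=1 chase 'e': 1 ⇒ 14;  out={3}∪out(14)={3}

Run:
pos 0 'c': at 0
pos 1 'd': at 5
pos 2 'c': at 0 ·f
pos 3 'b': at 10
pos 4 'e': at 11
pos 5 'e': at 14 ·f
pos 6 'c': at 15
pos 7 'a': at 16
pos 8 'e': at 17
pos 9 'e': at 18  → match P3@[4:9]
pos 10 'e': at 14 ·f
pos 11 'c': at 15
pos 12 'e': at 3 ·f
pos 13 'c': at 4  → match P0@[10:13]
pos 14 'b': at 10 ·f
pos 15 'e': at 11
pos 16 'b': at 12
pos 17 'b': at 13  → match P2@[14:17]
pos 18 'a': at 0 ·f
pos 19 'd': at 5
pos 20 'b': at 10 ·f
pos 21 'd': at 19  → match P4@[20:21]
pos 22 'e': at 1 ·f
pos 23 'e': at 14
pos 24 'a': at 20  → match P5@[22:24]
pos 25 'd': at 5 ·f
pos 26 'a': at 0 ·f
pos 27 'e': at 1
pos 28 'c': at 2
pos 29 'e': at 3
pos 30 'c': at 4  → match P0@[27:30]
pos 31 'e': at 3 ·f
pos 32 'c': at 4  → match P0@[29:32]
pos 33 'e': at 3 ·f
pos 34 'e': at 14 ·f
pos 35 'c': at 15
pos 36 'e': at 3 ·f

Matches: [[9,3],[13,0],[17,2],[21,4],[24,5],[30,0],[32,0]]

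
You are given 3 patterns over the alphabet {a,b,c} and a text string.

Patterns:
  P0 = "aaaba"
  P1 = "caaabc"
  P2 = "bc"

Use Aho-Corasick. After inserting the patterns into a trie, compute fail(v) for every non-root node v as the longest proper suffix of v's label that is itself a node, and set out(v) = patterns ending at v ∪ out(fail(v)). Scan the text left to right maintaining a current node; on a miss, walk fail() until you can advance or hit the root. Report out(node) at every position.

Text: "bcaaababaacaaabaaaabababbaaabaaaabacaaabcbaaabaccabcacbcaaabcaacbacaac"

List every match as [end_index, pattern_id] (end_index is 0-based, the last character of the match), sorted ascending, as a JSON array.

Build:
Trie (insert patterns):
  0='ε' goto a→1 b→12 c→6
  1='a' goto a→2
  2='aa' goto a→3
  3='aaa' goto b→4
  4='aaab' goto a→5
  5='aaaba' goto ·  ←P0
  6='c' goto a→7
  7='ca' goto a→8
  8='caa' goto a→9
  9='caaa' goto b→10
  10='caaab' goto c→11
  11='caaabc' goto ·  ←P1
  12='b' goto c→13
  13='bc' goto ·  ←P2

BFS fail/out derivation:
  n1('a'): parent n0 fail=0; on 'a' 0 → fail=0;  out ∅∪∅=∅
  n6('c'): parent n0 fail=0; on 'c' 0 → fail=0;  out ∅∪∅=∅
  n12('b'): parent n0 fail=0; on 'b' 0 → fail=0;  out ∅∪∅=∅
  n2('aa'): parent n1 fail=0; on 'a' 0 → fail=1;  out ∅∪∅=∅
  n7('ca'): parent n6 fail=0; on 'a' 0 → fail=1;  out ∅∪∅=∅
  n13('bc'): parent n12 fail=0; on 'c' 0 → fail=6;  out {2}∪∅={2}
  n3('aaa'): parent n2 fail=1; on 'a' 1 → fail=2;  out ∅∪∅=∅
  n8('caa'): parent n7 fail=1; on 'a' 1 → fail=2;  out ∅∪∅=∅
  n4('aaab'): parent n3 fail=2; on 'b' 2→1→0 → fail=12;  out ∅∪∅=∅
  n9('caaa'): parent n8 fail=2; on 'a' 2 → fail=3;  out ∅∪∅=∅
  n5('aaaba'): parent n4 fail=12; on 'a' 12→0 → fail=1;  out {0}∪∅={0}
  n10('caaab'): parent n9 fail=3; on 'b' 3 → fail=4;  out ∅∪∅=∅
  n11('caaabc'): parent n10 fail=4; on 'c' 4→12 → fail=13;  out {1}∪{2}={1,2}

Text stream:
[0] read 'b'  n0⇒n12
[1] read 'c'  n12⇒n13  → match P2@[0:1]
[2] read 'a'  n13⇒n7 (fail-walked)
[3] read 'a'  n7⇒n8
[4] read 'a'  n8⇒n9
[5] read 'b'  n9⇒n10
[6] read 'a'  n10⇒n5 (fail-walked)  → match P0@[2:6]
[7] read 'b'  n5⇒n12 (fail-walked)
[8] read 'a'  n12⇒n1 (fail-walked)
[9] read 'a'  n1⇒n2
[10] read 'c'  n2⇒n6 (fail-walked)
[11] read 'a'  n6⇒n7
[12] read 'a'  n7⇒n8
[13] read 'a'  n8⇒n9
[14] read 'b'  n9⇒n10
[15] read 'a'  n10⇒n5 (fail-walked)  → match P0@[11:15]
[16] read 'a'  n5⇒n2 (fail-walked)
[17] read 'a'  n2⇒n3
[18] read 'a'  n3⇒n3 (fail-walked)
[19] read 'b'  n3⇒n4
[20] read 'a'  n4⇒n5  → match P0@[16:20]
[21] read 'b'  n5⇒n12 (fail-walked)
[22] read 'a'  n12⇒n1 (fail-walked)
[23] read 'b'  n1⇒n12 (fail-walked)
[24] read 'b'  n12⇒n12 (fail-walked)
[25] read 'a'  n12⇒n1 (fail-walked)
[26] read 'a'  n1⇒n2
[27] read 'a'  n2⇒n3
[28] read 'b'  n3⇒n4
[29] read 'a'  n4⇒n5  → match P0@[25:29]
[30] read 'a'  n5⇒n2 (fail-walked)
[31] read 'a'  n2⇒n3
[32] read 'a'  n3⇒n3 (fail-walked)
[33] read 'b'  n3⇒n4
[34] read 'a'  n4⇒n5  → match P0@[30:34]
[35] read 'c'  n5⇒n6 (fail-walked)
[36] read 'a'  n6⇒n7
[37] read 'a'  n7⇒n8
[38] read 'a'  n8⇒n9
[39] read 'b'  n9⇒n10
[40] read 'c'  n10⇒n11  → match P1@[35:40],P2@[39:40]
[41] read 'b'  n11⇒n12 (fail-walked)
[42] read 'a'  n12⇒n1 (fail-walked)
[43] read 'a'  n1⇒n2
[44] read 'a'  n2⇒n3
[45] read 'b'  n3⇒n4
[46] read 'a'  n4⇒n5  → match P0@[42:46]
[47] read 'c'  n5⇒n6 (fail-walked)
[48] read 'c'  n6⇒n6 (fail-walked)
[49] read 'a'  n6⇒n7
[50] read 'b'  n7⇒n12 (fail-walked)
[51] read 'c'  n12⇒n13  → match P2@[50:51]
[52] read 'a'  n13⇒n7 (fail-walked)
[53] read 'c'  n7⇒n6 (fail-walked)
[54] read 'b'  n6⇒n12 (fail-walked)
[55] read 'c'  n12⇒n13  → match P2@[54:55]
[56] read 'a'  n13⇒n7 (fail-walked)
[57] read 'a'  n7⇒n8
[58] read 'a'  n8⇒n9
[59] read 'b'  n9⇒n10
[60] read 'c'  n10⇒n11  → match P1@[55:60],P2@[59:60]
[61] read 'a'  n11⇒n7 (fail-walked)
[62] read 'a'  n7⇒n8
[63] read 'c'  n8⇒n6 (fail-walked)
[64] read 'b'  n6⇒n12 (fail-walked)
[65] read 'a'  n12⇒n1 (fail-walked)
[66] read 'c'  n1⇒n6 (fail-walked)
[67] read 'a'  n6⇒n7
[68] read 'a'  n7⇒n8
[69] read 'c'  n8⇒n6 (fail-walked)

All matches (sorted): [[1,2],[6,0],[15,0],[20,0],[29,0],[34,0],[40,1],[40,2],[46,0],[51,2],[55,2],[60,1],[60,2]]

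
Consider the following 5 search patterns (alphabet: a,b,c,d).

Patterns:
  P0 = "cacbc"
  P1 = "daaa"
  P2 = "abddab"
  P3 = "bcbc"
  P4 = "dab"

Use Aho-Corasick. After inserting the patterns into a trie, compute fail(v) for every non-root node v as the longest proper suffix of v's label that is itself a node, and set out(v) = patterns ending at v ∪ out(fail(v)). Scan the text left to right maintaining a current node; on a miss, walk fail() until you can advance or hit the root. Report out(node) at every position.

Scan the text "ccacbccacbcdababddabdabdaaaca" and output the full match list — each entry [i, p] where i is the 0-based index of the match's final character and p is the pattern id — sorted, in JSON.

Build automaton:
Trie nodes:
  n0 'ε': a→10 b→16 c→1 d→6
  n1 'c': a→2
  n2 'ca': c→3
  n3 'cac': b→4
  n4 'cacb': c→5
  n5 'cacbc': ·  ←P0
  n6 'd': a→7
  n7 'da': a→8 b→20
  n8 'daa': a→9
  n9 'daaa': ·  ←P1
  n10 'a': b→11
  n11 'ab': d→12
  n12 'abd': d→13
  n13 'abdd': a→14
  n14 'abdda': b→15
  n15 'abddab': ·  ←P2
  n16 'b': c→17
  n17 'bc': b→18
  n18 'bcb': c→19
  n19 'bcbc': ·  ←P3
  n20 'dab': ·  ←P4

BFS fail/out derivation:
  n1('c'): parent n0 fail=0; on 'c' 0 → fail=0;  out ∅∪∅=∅
  n6('d'): parent n0 fail=0; on 'd' 0 → fail=0;  out ∅∪∅=∅
  n10('a'): parent n0 fail=0; on 'a' 0 → fail=0;  out ∅∪∅=∅
  n16('b'): parent n0 fail=0; on 'b' 0 → fail=0;  out ∅∪∅=∅
  n2('ca'): parent n1 fail=0; on 'a' 0 → fail=10;  out ∅∪∅=∅
  n7('da'): parent n6 fail=0; on 'a' 0 → fail=10;  out ∅∪∅=∅
  n11('ab'): parent n10 fail=0; on 'b' 0 → fail=16;  out ∅∪∅=∅
  n17('bc'): parent n16 fail=0; on 'c' 0 → fail=1;  out ∅∪∅=∅
  n3('cac'): parent n2 fail=10; on 'c' 10→0 → fail=1;  out ∅∪∅=∅
  n8('daa'): parent n7 fail=10; on 'a' 10→0 → fail=10;  out ∅∪∅=∅
  n12('abd'): parent n11 fail=16; on 'd' 16→0 → fail=6;  out ∅∪∅=∅
  n18('bcb'): parent n17 fail=1; on 'b' 1→0 → fail=16;  out ∅∪∅=∅
  n20('dab'): parent n7 fail=10; on 'b' 10 → fail=11;  out {4}∪∅={4}
  n4('cacb'): parent n3 fail=1; on 'b' 1→0 → fail=16;  out ∅∪∅=∅
  n9('daaa'): parent n8 fail=10; on 'a' 10→0 → fail=10;  out {1}∪∅={1}
  n13('abdd'): parent n12 fail=6; on 'd' 6→0 → fail=6;  out ∅∪∅=∅
  n19('bcbc'): parent n18 fail=16; on 'c' 16 → fail=17;  out {3}∪∅={3}
  n5('cacbc'): parent n4 fail=16; on 'c' 16 → fail=17;  out {0}∪∅={0}
  n14('abdda'): parent n13 fail=6; on 'a' 6 → fail=7;  out ∅∪∅=∅
  n15('abddab'): parent n14 fail=7; on 'b' 7 → fail=20;  out {2}∪{4}={2,4}

Scan:
[0] read 'c'  n0⇒n1
[1] read 'c'  n1⇒n1 ·f
[2] read 'a'  n1⇒n2
[3] read 'c'  n2⇒n3
[4] read 'b'  n3⇒n4
[5] read 'c'  n4⇒n5  ** P0@[1:5]
[6] read 'c'  n5⇒n1 ·f
[7] read 'a'  n1⇒n2
[8] read 'c'  n2⇒n3
[9] read 'b'  n3⇒n4
[10] read 'c'  n4⇒n5  ** P0@[6:10]
[11] read 'd'  n5⇒n6 ·f
[12] read 'a'  n6⇒n7
[13] read 'b'  n7⇒n20  ** P4@[11:13]
[14] read 'a'  n20⇒n10 ·f
[15] read 'b'  n10⇒n11
[16] read 'd'  n11⇒n12
[17] read 'd'  n12⇒n13
[18] read 'a'  n13⇒n14
[19] read 'b'  n14⇒n15  ** P2@[14:19],P4@[17:19]
[20] read 'd'  n15⇒n12 ·f
[21] read 'a'  n12⇒n7 ·f
[22] read 'b'  n7⇒n20  ** P4@[20:22]
[23] read 'd'  n20⇒n12 ·f
[24] read 'a'  n12⇒n7 ·f
[25] read 'a'  n7⇒n8
[26] read 'a'  n8⇒n9  ** P1@[23:26]
[27] read 'c'  n9⇒n1 ·f
[28] read 'a'  n1⇒n2

Result: [[5,0],[10,0],[13,4],[19,2],[19,4],[22,4],[26,1]]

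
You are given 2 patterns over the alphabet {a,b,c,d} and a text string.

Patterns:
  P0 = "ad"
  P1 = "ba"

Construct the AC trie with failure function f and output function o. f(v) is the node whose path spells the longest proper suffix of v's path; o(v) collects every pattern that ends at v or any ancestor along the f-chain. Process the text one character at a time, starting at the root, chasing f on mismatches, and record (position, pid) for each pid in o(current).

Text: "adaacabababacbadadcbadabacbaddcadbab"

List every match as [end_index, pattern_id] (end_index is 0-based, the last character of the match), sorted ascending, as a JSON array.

Construct AC machine:
Trie nodes:
  0='ε' goto a→1 b→3
  1='a' goto d→2
  2='ad' goto ·  ←P0
  3='b' goto a→4
  4='ba' goto ·  ←P1

BFS fail/out derivation:
  n1('a'): parent n0 fail=0; on 'a' 0 → fail=0;  out ∅∪∅=∅
  n3('b'): parent n0 fail=0; on 'b' 0 → fail=0;  out ∅∪∅=∅
  n2('ad'): parent n1 fail=0; on 'd' 0 → fail=0;  out {0}∪∅={0}
  n4('ba'): parent n3 fail=0; on 'a' 0 → fail=1;  out {1}∪∅={1}

Scan:
pos 0 'a': at 1
pos 1 'd': at 2  → match P0@[0:1]
pos 2 'a': at 1 ·f
pos 3 'a': at 1 ·f
pos 4 'c': at 0 ·f
pos 5 'a': at 1
pos 6 'b': at 3 ·f
pos 7 'a': at 4  → match P1@[6:7]
pos 8 'b': at 3 ·f
pos 9 'a': at 4  → match P1@[8:9]
pos 10 'b': at 3 ·f
pos 11 'a': at 4  → match P1@[10:11]
pos 12 'c': at 0 ·f
pos 13 'b': at 3
pos 14 'a': at 4  → match P1@[13:14]
pos 15 'd': at 2 ·f  → match P0@[14:15]
pos 16 'a': at 1 ·f
pos 17 'd': at 2  → match P0@[16:17]
pos 18 'c': at 0 ·f
pos 19 'b': at 3
pos 20 'a': at 4  → match P1@[19:20]
pos 21 'd': at 2 ·f  → match P0@[20:21]
pos 22 'a': at 1 ·f
pos 23 'b': at 3 ·f
pos 24 'a': at 4  → match P1@[23:24]
pos 25 'c': at 0 ·f
pos 26 'b': at 3
pos 27 'a': at 4  → match P1@[26:27]
pos 28 'd': at 2 ·f  → match P0@[27:28]
pos 29 'd': at 0 ·f
pos 30 'c': at 0
pos 31 'a': at 1
pos 32 'd': at 2  → match P0@[31:32]
pos 33 'b': at 3 ·f
pos 34 'a': at 4  → match P1@[33:34]
pos 35 'b': at 3 ·f

Matches: [[1,0],[7,1],[9,1],[11,1],[14,1],[15,0],[17,0],[20,1],[21,0],[24,1],[27,1],[28,0],[32,0],[34,1]]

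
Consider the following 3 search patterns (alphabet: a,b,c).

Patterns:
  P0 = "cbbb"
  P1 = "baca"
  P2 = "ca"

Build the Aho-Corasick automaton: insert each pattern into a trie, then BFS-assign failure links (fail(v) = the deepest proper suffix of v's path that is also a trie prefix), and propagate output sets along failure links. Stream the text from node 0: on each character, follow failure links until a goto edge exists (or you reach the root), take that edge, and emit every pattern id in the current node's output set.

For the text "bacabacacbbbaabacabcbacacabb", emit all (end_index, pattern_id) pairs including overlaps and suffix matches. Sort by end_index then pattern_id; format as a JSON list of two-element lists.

Construct AC machine:
Trie nodes:
  0='ε' goto b→5 c→1
  1='c' goto a→9 b→2
  2='cb' goto b→3
  3='cbb' goto b→4
  4='cbbb' goto ·  ←P0
  5='b' goto a→6
  6='ba' goto c→7
  7='bac' goto a→8
  8='baca' goto ·  ←P1
  9='ca' goto ·  ←P2

Failure links (BFS by depth):
  n1('c'): parent n0 fail=0; on 'c' 0 → fail=0;  out ∅∪∅=∅
  n5('b'): parent n0 fail=0; on 'b' 0 → fail=0;  out ∅∪∅=∅
  n2('cb'): parent n1 fail=0; on 'b' 0 → fail=5;  out ∅∪∅=∅
  n6('ba'): parent n5 fail=0; on 'a' 0 → fail=0;  out ∅∪∅=∅
  n9('ca'): parent n1 fail=0; on 'a' 0 → fail=0;  out {2}∪∅={2}
  n3('cbb'): parent n2 fail=5; on 'b' 5→0 → fail=5;  out ∅∪∅=∅
  n7('bac'): parent n6 fail=0; on 'c' 0 → fail=1;  out ∅∪∅=∅
  n4('cbbb'): parent n3 fail=5; on 'b' 5→0 → fail=5;  out {0}∪∅={0}
  n8('baca'): parent n7 fail=1; on 'a' 1 → fail=9;  out {1}∪{2}={1,2}

Run:
i=0 'b': node 0→5
i=1 'a': node 5→6
i=2 'c': node 6→7
i=3 'a': node 7→8  → match P1@[0:3],P2@[2:3]
i=4 'b': node 8→5 (fail-walked)
i=5 'a': node 5→6
i=6 'c': node 6→7
i=7 'a': node 7→8  → match P1@[4:7],P2@[6:7]
i=8 'c': node 8→1 (fail-walked)
i=9 'b': node 1→2
i=10 'b': node 2→3
i=11 'b': node 3→4  → match P0@[8:11]
i=12 'a': node 4→6 (fail-walked)
i=13 'a': node 6→0 (fail-walked)
i=14 'b': node 0→5
i=15 'a': node 5→6
i=16 'c': node 6→7
i=17 'a': node 7→8  → match P1@[14:17],P2@[16:17]
i=18 'b': node 8→5 (fail-walked)
i=19 'c': node 5→1 (fail-walked)
i=20 'b': node 1→2
i=21 'a': node 2→6 (fail-walked)
i=22 'c': node 6→7
i=23 'a': node 7→8  → match P1@[20:23],P2@[22:23]
i=24 'c': node 8→1 (fail-walked)
i=25 'a': node 1→9  → match P2@[24:25]
i=26 'b': node 9→5 (fail-walked)
i=27 'b': node 5→5 (fail-walked)

Matches: [[3,1],[3,2],[7,1],[7,2],[11,0],[17,1],[17,2],[23,1],[23,2],[25,2]]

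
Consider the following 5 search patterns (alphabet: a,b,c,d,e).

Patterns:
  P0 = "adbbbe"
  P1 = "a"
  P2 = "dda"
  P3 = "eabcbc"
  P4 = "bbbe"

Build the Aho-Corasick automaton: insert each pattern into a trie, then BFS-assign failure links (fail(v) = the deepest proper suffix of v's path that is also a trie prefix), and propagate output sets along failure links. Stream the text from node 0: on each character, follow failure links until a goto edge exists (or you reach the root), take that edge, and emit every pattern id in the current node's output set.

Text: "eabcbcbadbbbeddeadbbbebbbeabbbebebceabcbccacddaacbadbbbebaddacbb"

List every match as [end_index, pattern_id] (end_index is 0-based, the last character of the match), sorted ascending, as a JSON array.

Build:
Trie (insert patterns):
  n0 'ε': a→1 b→16 d→7 e→10
  n1 'a': d→2  ←P1
  n2 'ad': b→3
  n3 'adb': b→4
  n4 'adbb': b→5
  n5 'adbbb': e→6
  n6 'adbbbe': ·  ←P0
  n7 'd': d→8
  n8 'dd': a→9
  n9 'dda': ·  ←P2
  n10 'e': a→11
  n11 'ea': b→12
  n12 'eab': c→13
  n13 'eabc': b→14
  n14 'eabcb': c→15
  n15 'eabcbc': ·  ←P3
  n16 'b': b→17
  n17 'bb': b→18
  n18 'bbb': e→19
  n19 'bbbe': ·  ←P4

Failure links (BFS by depth):
  fail(1) 'a': from fail(0)=0 chase 'a': 0 ⇒ 0;  out={1}∪out(0)={1}
  fail(7) 'd': from fail(0)=0 chase 'd': 0 ⇒ 0;  out=∅∪out(0)=∅
  fail(10) 'e': from fail(0)=0 chase 'e': 0 ⇒ 0;  out=∅∪out(0)=∅
  fail(16) 'b': from fail(0)=0 chase 'b': 0 ⇒ 0;  out=∅∪out(0)=∅
  fail(2) 'ad': from fail(1)=0 chase 'd': 0 ⇒ 7;  out=∅∪out(7)=∅
  fail(8) 'dd': from fail(7)=0 chase 'd': 0 ⇒ 7;  out=∅∪out(7)=∅
  fail(11) 'ea': from fail(10)=0 chase 'a': 0 ⇒ 1;  out=∅∪out(1)={1}
  fail(17) 'bb': from fail(16)=0 chase 'b': 0 ⇒ 16;  out=∅∪out(16)=∅
  fail(3) 'adb': from fail(2)=7 chase 'b': 7→0 ⇒ 16;  out=∅∪out(16)=∅
  fail(9) 'dda': from fail(8)=7 chase 'a': 7→0 ⇒ 1;  out={2}∪out(1)={1,2}
  fail(12) 'eab': from fail(11)=1 chase 'b': 1→0 ⇒ 16;  out=∅∪out(16)=∅
  fail(18) 'bbb': from fail(17)=16 chase 'b': 16 ⇒ 17;  out=∅∪out(17)=∅
  fail(4) 'adbb': from fail(3)=16 chase 'b': 16 ⇒ 17;  out=∅∪out(17)=∅
  fail(13) 'eabc': from fail(12)=16 chase 'c': 16→0 ⇒ 0;  out=∅∪out(0)=∅
  fail(19) 'bbbe': from fail(18)=17 chase 'e': 17→16→0 ⇒ 10;  out={4}∪out(10)={4}
  fail(5) 'adbbb': from fail(4)=17 chase 'b': 17 ⇒ 18;  out=∅∪out(18)=∅
  fail(14) 'eabcb': from fail(13)=0 chase 'b': 0 ⇒ 16;  out=∅∪out(16)=∅
  fail(6) 'adbbbe': from fail(5)=18 chase 'e': 18 ⇒ 19;  out={0}∪out(19)={0,4}
  fail(15) 'eabcbc': from fail(14)=16 chase 'c': 16→0 ⇒ 0;  out={3}∪out(0)={3}

Scan:
pos 0 'e': at 10
pos 1 'a': at 11  emit P1@[1:1]
pos 2 'b': at 12
pos 3 'c': at 13
pos 4 'b': at 14
pos 5 'c': at 15  emit P3@[0:5]
pos 6 'b': at 16 ·f
pos 7 'a': at 1 ·f  emit P1@[7:7]
pos 8 'd': at 2
pos 9 'b': at 3
pos 10 'b': at 4
pos 11 'b': at 5
pos 12 'e': at 6  emit P0@[7:12],P4@[9:12]
pos 13 'd': at 7 ·f
pos 14 'd': at 8
pos 15 'e': at 10 ·f
pos 16 'a': at 11  emit P1@[16:16]
pos 17 'd': at 2 ·f
pos 18 'b': at 3
pos 19 'b': at 4
pos 20 'b': at 5
pos 21 'e': at 6  emit P0@[16:21],P4@[18:21]
pos 22 'b': at 16 ·f
pos 23 'b': at 17
pos 24 'b': at 18
pos 25 'e': at 19  emit P4@[22:25]
pos 26 'a': at 11 ·f  emit P1@[26:26]
pos 27 'b': at 12
pos 28 'b': at 17 ·f
pos 29 'b': at 18
pos 30 'e': at 19  emit P4@[27:30]
pos 31 'b': at 16 ·f
pos 32 'e': at 10 ·f
pos 33 'b': at 16 ·f
pos 34 'c': at 0 ·f
pos 35 'e': at 10
pos 36 'a': at 11  emit P1@[36:36]
pos 37 'b': at 12
pos 38 'c': at 13
pos 39 'b': at 14
pos 40 'c': at 15  emit P3@[35:40]
pos 41 'c': at 0 ·f
pos 42 'a': at 1  emit P1@[42:42]
pos 43 'c': at 0 ·f
pos 44 'd': at 7
pos 45 'd': at 8
pos 46 'a': at 9  emit P1@[46:46],P2@[44:46]
pos 47 'a': at 1 ·f  emit P1@[47:47]
pos 48 'c': at 0 ·f
pos 49 'b': at 16
pos 50 'a': at 1 ·f  emit P1@[50:50]
pos 51 'd': at 2
pos 52 'b': at 3
pos 53 'b': at 4
pos 54 'b': at 5
pos 55 'e': at 6  emit P0@[50:55],P4@[52:55]
pos 56 'b': at 16 ·f
pos 57 'a': at 1 ·f  emit P1@[57:57]
pos 58 'd': at 2
pos 59 'd': at 8 ·f
pos 60 'a': at 9  emit P1@[60:60],P2@[58:60]
pos 61 'c': at 0 ·f
pos 62 'b': at 16
pos 63 'b': at 17

All matches (sorted): [[1,1],[5,3],[7,1],[12,0],[12,4],[16,1],[21,0],[21,4],[25,4],[26,1],[30,4],[36,1],[40,3],[42,1],[46,1],[46,2],[47,1],[50,1],[55,0],[55,4],[57,1],[60,1],[60,2]]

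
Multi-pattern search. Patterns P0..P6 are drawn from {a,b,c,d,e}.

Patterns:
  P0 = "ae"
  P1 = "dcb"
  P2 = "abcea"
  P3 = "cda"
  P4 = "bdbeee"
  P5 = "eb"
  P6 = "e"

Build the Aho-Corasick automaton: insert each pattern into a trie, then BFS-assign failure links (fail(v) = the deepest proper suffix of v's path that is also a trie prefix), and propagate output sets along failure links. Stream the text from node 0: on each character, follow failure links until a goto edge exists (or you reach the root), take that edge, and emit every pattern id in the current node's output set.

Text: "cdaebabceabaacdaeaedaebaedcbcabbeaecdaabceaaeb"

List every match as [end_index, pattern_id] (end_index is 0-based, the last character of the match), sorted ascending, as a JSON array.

Construct AC machine:
Trie (insert patterns):
  n0 'ε': a→1 b→13 c→10 d→3 e→19
  n1 'a': b→6 e→2
  n2 'ae': ·  [P0 ends]
  n3 'd': c→4
  n4 'dc': b→5
  n5 'dcb': ·  [P1 ends]
  n6 'ab': c→7
  n7 'abc': e→8
  n8 'abce': a→9
  n9 'abcea': ·  [P2 ends]
  n10 'c': d→11
  n11 'cd': a→12
  n12 'cda': ·  [P3 ends]
  n13 'b': d→14
  n14 'bd': b→15
  n15 'bdb': e→16
  n16 'bdbe': e→17
  n17 'bdbee': e→18
  n18 'bdbeee': ·  [P4 ends]
  n19 'e': b→20  [P6 ends]
  n20 'eb': ·  [P5 ends]

Failure links (BFS by depth):
  fail(1) 'a': from fail(0)=0 chase 'a': 0 ⇒ 0;  out=∅∪out(0)=∅
  fail(3) 'd': from fail(0)=0 chase 'd': 0 ⇒ 0;  out=∅∪out(0)=∅
  fail(10) 'c': from fail(0)=0 chase 'c': 0 ⇒ 0;  out=∅∪out(0)=∅
  fail(13) 'b': from fail(0)=0 chase 'b': 0 ⇒ 0;  out=∅∪out(0)=∅
  fail(19) 'e': from fail(0)=0 chase 'e': 0 ⇒ 0;  out={6}∪out(0)={6}
  fail(2) 'ae': from fail(1)=0 chase 'e': 0 ⇒ 19;  out={0}∪out(19)={0,6}
  fail(4) 'dc': from fail(3)=0 chase 'c': 0 ⇒ 10;  out=∅∪out(10)=∅
  fail(6) 'ab': from fail(1)=0 chase 'b': 0 ⇒ 13;  out=∅∪out(13)=∅
  fail(11) 'cd': from fail(10)=0 chase 'd': 0 ⇒ 3;  out=∅∪out(3)=∅
  fail(14) 'bd': from fail(13)=0 chase 'd': 0 ⇒ 3;  out=∅∪out(3)=∅
  fail(20) 'eb': from fail(19)=0 chase 'b': 0 ⇒ 13;  out={5}∪out(13)={5}
  fail(5) 'dcb': from fail(4)=10 chase 'b': 10→0 ⇒ 13;  out={1}∪out(13)={1}
  fail(7) 'abc': from fail(6)=13 chase 'c': 13→0 ⇒ 10;  out=∅∪out(10)=∅
  fail(12) 'cda': from fail(11)=3 chase 'a': 3→0 ⇒ 1;  out={3}∪out(1)={3}
  fail(15) 'bdb': from fail(14)=3 chase 'b': 3→0 ⇒ 13;  out=∅∪out(13)=∅
  fail(8) 'abce': from fail(7)=10 chase 'e': 10→0 ⇒ 19;  out=∅∪out(19)={6}
  fail(16) 'bdbe': from fail(15)=13 chase 'e': 13→0 ⇒ 19;  out=∅∪out(19)={6}
  fail(9) 'abcea': from fail(8)=19 chase 'a': 19→0 ⇒ 1;  out={2}∪out(1)={2}
  fail(17) 'bdbee': from fail(16)=19 chase 'e': 19→0 ⇒ 19;  out=∅∪out(19)={6}
  fail(18) 'bdbeee': from fail(17)=19 chase 'e': 19→0 ⇒ 19;  out={4}∪out(19)={4,6}

Text stream:
i=0 'c': node 0→10
i=1 'd': node 10→11
i=2 'a': node 11→12  emit P3@[0:2]
i=3 'e': node 12→2 ·f  emit P0@[2:3],P6@[3:3]
i=4 'b': node 2→20 ·f  emit P5@[3:4]
i=5 'a': node 20→1 ·f
i=6 'b': node 1→6
i=7 'c': node 6→7
i=8 'e': node 7→8  emit P6@[8:8]
i=9 'a': node 8→9  emit P2@[5:9]
i=10 'b': node 9→6 ·f
i=11 'a': node 6→1 ·f
i=12 'a': node 1→1 ·f
i=13 'c': node 1→10 ·f
i=14 'd': node 10→11
i=15 'a': node 11→12  emit P3@[13:15]
i=16 'e': node 12→2 ·f  emit P0@[15:16],P6@[16:16]
i=17 'a': node 2→1 ·f
i=18 'e': node 1→2  emit P0@[17:18],P6@[18:18]
i=19 'd': node 2→3 ·f
i=20 'a': node 3→1 ·f
i=21 'e': node 1→2  emit P0@[20:21],P6@[21:21]
i=22 'b': node 2→20 ·f  emit P5@[21:22]
i=23 'a': node 20→1 ·f
i=24 'e': node 1→2  emit P0@[23:24],P6@[24:24]
i=25 'd': node 2→3 ·f
i=26 'c': node 3→4
i=27 'b': node 4→5  emit P1@[25:27]
i=28 'c': node 5→10 ·f
i=29 'a': node 10→1 ·f
i=30 'b': node 1→6
i=31 'b': node 6→13 ·f
i=32 'e': node 13→19 ·f  emit P6@[32:32]
i=33 'a': node 19→1 ·f
i=34 'e': node 1→2  emit P0@[33:34],P6@[34:34]
i=35 'c': node 2→10 ·f
i=36 'd': node 10→11
i=37 'a': node 11→12  emit P3@[35:37]
i=38 'a': node 12→1 ·f
i=39 'b': node 1→6
i=40 'c': node 6→7
i=41 'e': node 7→8  emit P6@[41:41]
i=42 'a': node 8→9  emit P2@[38:42]
i=43 'a': node 9→1 ·f
i=44 'e': node 1→2  emit P0@[43:44],P6@[44:44]
i=45 'b': node 2→20 ·f  emit P5@[44:45]

All matches (sorted): [[2,3],[3,0],[3,6],[4,5],[8,6],[9,2],[15,3],[16,0],[16,6],[18,0],[18,6],[21,0],[21,6],[22,5],[24,0],[24,6],[27,1],[32,6],[34,0],[34,6],[37,3],[41,6],[42,2],[44,0],[44,6],[45,5]]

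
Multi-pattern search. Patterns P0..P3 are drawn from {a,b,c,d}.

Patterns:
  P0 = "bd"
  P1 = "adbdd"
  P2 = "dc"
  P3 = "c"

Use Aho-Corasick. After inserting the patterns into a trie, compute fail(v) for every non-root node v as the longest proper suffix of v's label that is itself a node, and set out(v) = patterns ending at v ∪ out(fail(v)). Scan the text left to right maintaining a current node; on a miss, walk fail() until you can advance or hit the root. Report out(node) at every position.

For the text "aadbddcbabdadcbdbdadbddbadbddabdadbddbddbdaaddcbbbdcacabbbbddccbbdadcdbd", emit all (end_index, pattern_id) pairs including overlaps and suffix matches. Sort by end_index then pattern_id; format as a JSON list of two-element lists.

Build automaton:
Trie nodes:
  0='ε' goto a→3 b→1 c→10 d→8
  1='b' goto d→2
  2='bd' goto ·  ←P0
  3='a' goto d→4
  4='ad' goto b→5
  5='adb' goto d→6
  6='adbd' goto d→7
  7='adbdd' goto ·  ←P1
  8='d' goto c→9
  9='dc' goto ·  ←P2
  10='c' goto ·  ←P3

BFS fail/out derivation:
  n1('b'): parent n0 fail=0; on 'b' 0 → fail=0;  out ∅∪∅=∅
  n3('a'): parent n0 fail=0; on 'a' 0 → fail=0;  out ∅∪∅=∅
  n8('d'): parent n0 fail=0; on 'd' 0 → fail=0;  out ∅∪∅=∅
  n10('c'): parent n0 fail=0; on 'c' 0 → fail=0;  out {3}∪∅={3}
  n2('bd'): parent n1 fail=0; on 'd' 0 → fail=8;  out {0}∪∅={0}
  n4('ad'): parent n3 fail=0; on 'd' 0 → fail=8;  out ∅∪∅=∅
  n9('dc'): parent n8 fail=0; on 'c' 0 → fail=10;  out {2}∪{3}={2,3}
  n5('adb'): parent n4 fail=8; on 'b' 8→0 → fail=1;  out ∅∪∅=∅
  n6('adbd'): parent n5 fail=1; on 'd' 1 → fail=2;  out ∅∪{0}={0}
  n7('adbdd'): parent n6 fail=2; on 'd' 2→8→0 → fail=8;  out {1}∪∅={1}

Text stream:
i=0 'a': node 0→3
i=1 'a': node 3→3 ·f
i=2 'd': node 3→4
i=3 'b': node 4→5
i=4 'd': node 5→6  ** P0@[3:4]
i=5 'd': node 6→7  ** P1@[1:5]
i=6 'c': node 7→9 ·f  ** P2@[5:6],P3@[6:6]
i=7 'b': node 9→1 ·f
i=8 'a': node 1→3 ·f
i=9 'b': node 3→1 ·f
i=10 'd': node 1→2  ** P0@[9:10]
i=11 'a': node 2→3 ·f
i=12 'd': node 3→4
i=13 'c': node 4→9 ·f  ** P2@[12:13],P3@[13:13]
i=14 'b': node 9→1 ·f
i=15 'd': node 1→2  ** P0@[14:15]
i=16 'b': node 2→1 ·f
i=17 'd': node 1→2  ** P0@[16:17]
i=18 'a': node 2→3 ·f
i=19 'd': node 3→4
i=20 'b': node 4→5
i=21 'd': node 5→6  ** P0@[20:21]
i=22 'd': node 6→7  ** P1@[18:22]
i=23 'b': node 7→1 ·f
i=24 'a': node 1→3 ·f
i=25 'd': node 3→4
i=26 'b': node 4→5
i=27 'd': node 5→6  ** P0@[26:27]
i=28 'd': node 6→7  ** P1@[24:28]
i=29 'a': node 7→3 ·f
i=30 'b': node 3→1 ·f
i=31 'd': node 1→2  ** P0@[30:31]
i=32 'a': node 2→3 ·f
i=33 'd': node 3→4
i=34 'b': node 4→5
i=35 'd': node 5→6  ** P0@[34:35]
i=36 'd': node 6→7  ** P1@[32:36]
i=37 'b': node 7→1 ·f
i=38 'd': node 1→2  ** P0@[37:38]
i=39 'd': node 2→8 ·f
i=40 'b': node 8→1 ·f
i=41 'd': node 1→2  ** P0@[40:41]
i=42 'a': node 2→3 ·f
i=43 'a': node 3→3 ·f
i=44 'd': node 3→4
i=45 'd': node 4→8 ·f
i=46 'c': node 8→9  ** P2@[45:46],P3@[46:46]
i=47 'b': node 9→1 ·f
i=48 'b': node 1→1 ·f
i=49 'b': node 1→1 ·f
i=50 'd': node 1→2  ** P0@[49:50]
i=51 'c': node 2→9 ·f  ** P2@[50:51],P3@[51:51]
i=52 'a': node 9→3 ·f
i=53 'c': node 3→10 ·f  ** P3@[53:53]
i=54 'a': node 10→3 ·f
i=55 'b': node 3→1 ·f
i=56 'b': node 1→1 ·f
i=57 'b': node 1→1 ·f
i=58 'b': node 1→1 ·f
i=59 'd': node 1→2  ** P0@[58:59]
i=60 'd': node 2→8 ·f
i=61 'c': node 8→9  ** P2@[60:61],P3@[61:61]
i=62 'c': node 9→10 ·f  ** P3@[62:62]
i=63 'b': node 10→1 ·f
i=64 'b': node 1→1 ·f
i=65 'd': node 1→2  ** P0@[64:65]
i=66 'a': node 2→3 ·f
i=67 'd': node 3→4
i=68 'c': node 4→9 ·f  ** P2@[67:68],P3@[68:68]
i=69 'd': node 9→8 ·f
i=70 'b': node 8→1 ·f
i=71 'd': node 1→2  ** P0@[70:71]

Matches: [[4,0],[5,1],[6,2],[6,3],[10,0],[13,2],[13,3],[15,0],[17,0],[21,0],[22,1],[27,0],[28,1],[31,0],[35,0],[36,1],[38,0],[41,0],[46,2],[46,3],[50,0],[51,2],[51,3],[53,3],[59,0],[61,2],[61,3],[62,3],[65,0],[68,2],[68,3],[71,0]]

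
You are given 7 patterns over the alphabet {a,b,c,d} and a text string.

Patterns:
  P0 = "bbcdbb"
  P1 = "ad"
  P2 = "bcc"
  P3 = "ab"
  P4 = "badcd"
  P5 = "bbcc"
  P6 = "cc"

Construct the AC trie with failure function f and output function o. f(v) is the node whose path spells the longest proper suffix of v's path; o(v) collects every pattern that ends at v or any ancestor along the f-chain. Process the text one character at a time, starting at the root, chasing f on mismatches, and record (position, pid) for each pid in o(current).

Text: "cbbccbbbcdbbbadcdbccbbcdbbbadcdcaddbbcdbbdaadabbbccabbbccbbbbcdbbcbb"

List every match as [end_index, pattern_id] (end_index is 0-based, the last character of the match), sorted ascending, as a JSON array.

Construct AC machine:
Trie (insert patterns):
  0='ε' goto a→7 b→1 c→17
  1='b' goto a→12 b→2 c→9
  2='bb' goto c→3
  3='bbc' goto c→16 d→4
  4='bbcd' goto b→5
  5='bbcdb' goto b→6
  6='bbcdbb' goto ·  ←P0
  7='a' goto b→11 d→8
  8='ad' goto ·  ←P1
  9='bc' goto c→10
  10='bcc' goto ·  ←P2
  11='ab' goto ·  ←P3
  12='ba' goto d→13
  13='bad' goto c→14
  14='badc' goto d→15
  15='badcd' goto ·  ←P4
  16='bbcc' goto ·  ←P5
  17='c' goto c→18
  18='cc' goto ·  ←P6

Failure links (BFS by depth):
  n1('b'): parent n0 fail=0; on 'b' 0 → fail=0;  out ∅∪∅=∅
  n7('a'): parent n0 fail=0; on 'a' 0 → fail=0;  out ∅∪∅=∅
  n17('c'): parent n0 fail=0; on 'c' 0 → fail=0;  out ∅∪∅=∅
  n2('bb'): parent n1 fail=0; on 'b' 0 → fail=1;  out ∅∪∅=∅
  n8('ad'): parent n7 fail=0; on 'd' 0 → fail=0;  out {1}∪∅={1}
  n9('bc'): parent n1 fail=0; on 'c' 0 → fail=17;  out ∅∪∅=∅
  n11('ab'): parent n7 fail=0; on 'b' 0 → fail=1;  out {3}∪∅={3}
  n12('ba'): parent n1 fail=0; on 'a' 0 → fail=7;  out ∅∪∅=∅
  n18('cc'): parent n17 fail=0; on 'c' 0 → fail=17;  out {6}∪∅={6}
  n3('bbc'): parent n2 fail=1; on 'c' 1 → fail=9;  out ∅∪∅=∅
  n10('bcc'): parent n9 fail=17; on 'c' 17 → fail=18;  out {2}∪{6}={2,6}
  n13('bad'): parent n12 fail=7; on 'd' 7 → fail=8;  out ∅∪{1}={1}
  n4('bbcd'): parent n3 fail=9; on 'd' 9→17→0 → fail=0;  out ∅∪∅=∅
  n14('badc'): parent n13 fail=8; on 'c' 8→0 → fail=17;  out ∅∪∅=∅
  n16('bbcc'): parent n3 fail=9; on 'c' 9 → fail=10;  out {5}∪{2,6}={2,5,6}
  n5('bbcdb'): parent n4 fail=0; on 'b' 0 → fail=1;  out ∅∪∅=∅
  n15('badcd'): parent n14 fail=17; on 'd' 17→0 → fail=0;  out {4}∪∅={4}
  n6('bbcdbb'): parent n5 fail=1; on 'b' 1 → fail=2;  out {0}∪∅={0}

Run:
i=0 'c': node 0→17
i=1 'b': node 17→1 (via fail)
i=2 'b': node 1→2
i=3 'c': node 2→3
i=4 'c': node 3→16  emit P2@[2:4],P5@[1:4],P6@[3:4]
i=5 'b': node 16→1 (via fail)
i=6 'b': node 1→2
i=7 'b': node 2→2 (via fail)
i=8 'c': node 2→3
i=9 'd': node 3→4
i=10 'b': node 4→5
i=11 'b': node 5→6  emit P0@[6:11]
i=12 'b': node 6→2 (via fail)
i=13 'a': node 2→12 (via fail)
i=14 'd': node 12→13  emit P1@[13:14]
i=15 'c': node 13→14
i=16 'd': node 14→15  emit P4@[12:16]
i=17 'b': node 15→1 (via fail)
i=18 'c': node 1→9
i=19 'c': node 9→10  emit P2@[17:19],P6@[18:19]
i=20 'b': node 10→1 (via fail)
i=21 'b': node 1→2
i=22 'c': node 2→3
i=23 'd': node 3→4
i=24 'b': node 4→5
i=25 'b': node 5→6  emit P0@[20:25]
i=26 'b': node 6→2 (via fail)
i=27 'a': node 2→12 (via fail)
i=28 'd': node 12→13  emit P1@[27:28]
i=29 'c': node 13→14
i=30 'd': node 14→15  emit P4@[26:30]
i=31 'c': node 15→17 (via fail)
i=32 'a': node 17→7 (via fail)
i=33 'd': node 7→8  emit P1@[32:33]
i=34 'd': node 8→0 (via fail)
i=35 'b': node 0→1
i=36 'b': node 1→2
i=37 'c': node 2→3
i=38 'd': node 3→4
i=39 'b': node 4→5
i=40 'b': node 5→6  emit P0@[35:40]
i=41 'd': node 6→0 (via fail)
i=42 'a': node 0→7
i=43 'a': node 7→7 (via fail)
i=44 'd': node 7→8  emit P1@[43:44]
i=45 'a': node 8→7 (via fail)
i=46 'b': node 7→11  emit P3@[45:46]
i=47 'b': node 11→2 (via fail)
i=48 'b': node 2→2 (via fail)
i=49 'c': node 2→3
i=50 'c': node 3→16  emit P2@[48:50],P5@[47:50],P6@[49:50]
i=51 'a': node 16→7 (via fail)
i=52 'b': node 7→11  emit P3@[51:52]
i=53 'b': node 11→2 (via fail)
i=54 'b': node 2→2 (via fail)
i=55 'c': node 2→3
i=56 'c': node 3→16  emit P2@[54:56],P5@[53:56],P6@[55:56]
i=57 'b': node 16→1 (via fail)
i=58 'b': node 1→2
i=59 'b': node 2→2 (via fail)
i=60 'b': node 2→2 (via fail)
i=61 'c': node 2→3
i=62 'd': node 3→4
i=63 'b': node 4→5
i=64 'b': node 5→6  emit P0@[59:64]
i=65 'c': node 6→3 (via fail)
i=66 'b': node 3→1 (via fail)
i=67 'b': node 1→2

Matches: [[4,2],[4,5],[4,6],[11,0],[14,1],[16,4],[19,2],[19,6],[25,0],[28,1],[30,4],[33,1],[40,0],[44,1],[46,3],[50,2],[50,5],[50,6],[52,3],[56,2],[56,5],[56,6],[64,0]]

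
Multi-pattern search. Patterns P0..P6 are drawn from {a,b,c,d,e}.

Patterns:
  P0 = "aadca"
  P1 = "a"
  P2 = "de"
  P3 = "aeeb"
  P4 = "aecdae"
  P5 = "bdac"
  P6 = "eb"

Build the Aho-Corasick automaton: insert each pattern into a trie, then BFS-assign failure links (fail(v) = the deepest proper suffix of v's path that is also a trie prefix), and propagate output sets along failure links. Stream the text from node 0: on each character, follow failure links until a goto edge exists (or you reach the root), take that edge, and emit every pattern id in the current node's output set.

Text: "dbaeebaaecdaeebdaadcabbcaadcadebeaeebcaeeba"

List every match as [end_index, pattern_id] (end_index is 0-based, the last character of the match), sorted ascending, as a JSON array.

Construct AC machine:
Trie (insert patterns):
  0='ε' goto a→1 b→15 d→6 e→19
  1='a' goto a→2 e→8  [P1 ends]
  2='aa' goto d→3
  3='aad' goto c→4
  4='aadc' goto a→5
  5='aadca' goto ·  [P0 ends]
  6='d' goto e→7
  7='de' goto ·  [P2 ends]
  8='ae' goto c→11 e→9
  9='aee' goto b→10
  10='aeeb' goto ·  [P3 ends]
  11='aec' goto d→12
  12='aecd' goto a→13
  13='aecda' goto e→14
  14='aecdae' goto ·  [P4 ends]
  15='b' goto d→16
  16='bd' goto a→17
  17='bda' goto c→18
  18='bdac' goto ·  [P5 ends]
  19='e' goto b→20
  20='eb' goto ·  [P6 ends]

BFS fail/out derivation:
  n1('a'): parent n0 fail=0; on 'a' 0 → fail=0;  out {1}∪∅={1}
  n6('d'): parent n0 fail=0; on 'd' 0 → fail=0;  out ∅∪∅=∅
  n15('b'): parent n0 fail=0; on 'b' 0 → fail=0;  out ∅∪∅=∅
  n19('e'): parent n0 fail=0; on 'e' 0 → fail=0;  out ∅∪∅=∅
  n2('aa'): parent n1 fail=0; on 'a' 0 → fail=1;  out ∅∪{1}={1}
  n7('de'): parent n6 fail=0; on 'e' 0 → fail=19;  out {2}∪∅={2}
  n8('ae'): parent n1 fail=0; on 'e' 0 → fail=19;  out ∅∪∅=∅
  n16('bd'): parent n15 fail=0; on 'd' 0 → fail=6;  out ∅∪∅=∅
  n20('eb'): parent n19 fail=0; on 'b' 0 → fail=15;  out {6}∪∅={6}
  n3('aad'): parent n2 fail=1; on 'd' 1→0 → fail=6;  out ∅∪∅=∅
  n9('aee'): parent n8 fail=19; on 'e' 19→0 → fail=19;  out ∅∪∅=∅
  n11('aec'): parent n8 fail=19; on 'c' 19→0 → fail=0;  out ∅∪∅=∅
  n17('bda'): parent n16 fail=6; on 'a' 6→0 → fail=1;  out ∅∪{1}={1}
  n4('aadc'): parent n3 fail=6; on 'c' 6→0 → fail=0;  out ∅∪∅=∅
  n10('aeeb'): parent n9 fail=19; on 'b' 19 → fail=20;  out {3}∪{6}={3,6}
  n12('aecd'): parent n11 fail=0; on 'd' 0 → fail=6;  out ∅∪∅=∅
  n18('bdac'): parent n17 fail=1; on 'c' 1→0 → fail=0;  out {5}∪∅={5}
  n5('aadca'): parent n4 fail=0; on 'a' 0 → fail=1;  out {0}∪{1}={0,1}
  n13('aecda'): parent n12 fail=6; on 'a' 6→0 → fail=1;  out ∅∪{1}={1}
  n14('aecdae'): parent n13 fail=1; on 'e' 1 → fail=8;  out {4}∪∅={4}

Run:
pos 0 'd': at 6
pos 1 'b': at 15 (fail-walked)
pos 2 'a': at 1 (fail-walked)  ** P1@[2:2]
pos 3 'e': at 8
pos 4 'e': at 9
pos 5 'b': at 10  ** P3@[2:5],P6@[4:5]
pos 6 'a': at 1 (fail-walked)  ** P1@[6:6]
pos 7 'a': at 2  ** P1@[7:7]
pos 8 'e': at 8 (fail-walked)
pos 9 'c': at 11
pos 10 'd': at 12
pos 11 'a': at 13  ** P1@[11:11]
pos 12 'e': at 14  ** P4@[7:12]
pos 13 'e': at 9 (fail-walked)
pos 14 'b': at 10  ** P3@[11:14],P6@[13:14]
pos 15 'd': at 16 (fail-walked)
pos 16 'a': at 17  ** P1@[16:16]
pos 17 'a': at 2 (fail-walked)  ** P1@[17:17]
pos 18 'd': at 3
pos 19 'c': at 4
pos 20 'a': at 5  ** P0@[16:20],P1@[20:20]
pos 21 'b': at 15 (fail-walked)
pos 22 'b': at 15 (fail-walked)
pos 23 'c': at 0 (fail-walked)
pos 24 'a': at 1  ** P1@[24:24]
pos 25 'a': at 2  ** P1@[25:25]
pos 26 'd': at 3
pos 27 'c': at 4
pos 28 'a': at 5  ** P0@[24:28],P1@[28:28]
pos 29 'd': at 6 (fail-walked)
pos 30 'e': at 7  ** P2@[29:30]
pos 31 'b': at 20 (fail-walked)  ** P6@[30:31]
pos 32 'e': at 19 (fail-walked)
pos 33 'a': at 1 (fail-walked)  ** P1@[33:33]
pos 34 'e': at 8
pos 35 'e': at 9
pos 36 'b': at 10  ** P3@[33:36],P6@[35:36]
pos 37 'c': at 0 (fail-walked)
pos 38 'a': at 1  ** P1@[38:38]
pos 39 'e': at 8
pos 40 'e': at 9
pos 41 'b': at 10  ** P3@[38:41],P6@[40:41]
pos 42 'a': at 1 (fail-walked)  ** P1@[42:42]

Matches: [[2,1],[5,3],[5,6],[6,1],[7,1],[11,1],[12,4],[14,3],[14,6],[16,1],[17,1],[20,0],[20,1],[24,1],[25,1],[28,0],[28,1],[30,2],[31,6],[33,1],[36,3],[36,6],[38,1],[41,3],[41,6],[42,1]]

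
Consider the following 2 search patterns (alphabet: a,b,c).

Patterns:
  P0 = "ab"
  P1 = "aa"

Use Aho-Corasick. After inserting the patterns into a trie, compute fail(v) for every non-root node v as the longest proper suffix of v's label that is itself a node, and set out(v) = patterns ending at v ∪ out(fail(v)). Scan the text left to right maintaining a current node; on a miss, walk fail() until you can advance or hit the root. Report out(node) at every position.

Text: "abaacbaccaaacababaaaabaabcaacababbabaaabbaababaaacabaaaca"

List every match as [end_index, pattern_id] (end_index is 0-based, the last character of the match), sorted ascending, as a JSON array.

Build automaton:
Trie (insert patterns):
  0='ε' goto a→1
  1='a' goto a→3 b→2
  2='ab' goto ·  ←P0
  3='aa' goto ·  ←P1

Failure links (BFS by depth):
  fail(1) 'a': from fail(0)=0 chase 'a': 0 ⇒ 0;  out=∅∪out(0)=∅
  fail(2) 'ab': from fail(1)=0 chase 'b': 0 ⇒ 0;  out={0}∪out(0)={0}
  fail(3) 'aa': from fail(1)=0 chase 'a': 0 ⇒ 1;  out={1}∪out(1)={1}

Scan:
[0] read 'a'  n0⇒n1
[1] read 'b'  n1⇒n2  ** P0@[0:1]
[2] read 'a'  n2⇒n1 (fail-walked)
[3] read 'a'  n1⇒n3  ** P1@[2:3]
[4] read 'c'  n3⇒n0 (fail-walked)
[5] read 'b'  n0⇒n0
[6] read 'a'  n0⇒n1
[7] read 'c'  n1⇒n0 (fail-walked)
[8] read 'c'  n0⇒n0
[9] read 'a'  n0⇒n1
[10] read 'a'  n1⇒n3  ** P1@[9:10]
[11] read 'a'  n3⇒n3 (fail-walked)  ** P1@[10:11]
[12] read 'c'  n3⇒n0 (fail-walked)
[13] read 'a'  n0⇒n1
[14] read 'b'  n1⇒n2  ** P0@[13:14]
[15] read 'a'  n2⇒n1 (fail-walked)
[16] read 'b'  n1⇒n2  ** P0@[15:16]
[17] read 'a'  n2⇒n1 (fail-walked)
[18] read 'a'  n1⇒n3  ** P1@[17:18]
[19] read 'a'  n3⇒n3 (fail-walked)  ** P1@[18:19]
[20] read 'a'  n3⇒n3 (fail-walked)  ** P1@[19:20]
[21] read 'b'  n3⇒n2 (fail-walked)  ** P0@[20:21]
[22] read 'a'  n2⇒n1 (fail-walked)
[23] read 'a'  n1⇒n3  ** P1@[22:23]
[24] read 'b'  n3⇒n2 (fail-walked)  ** P0@[23:24]
[25] read 'c'  n2⇒n0 (fail-walked)
[26] read 'a'  n0⇒n1
[27] read 'a'  n1⇒n3  ** P1@[26:27]
[28] read 'c'  n3⇒n0 (fail-walked)
[29] read 'a'  n0⇒n1
[30] read 'b'  n1⇒n2  ** P0@[29:30]
[31] read 'a'  n2⇒n1 (fail-walked)
[32] read 'b'  n1⇒n2  ** P0@[31:32]
[33] read 'b'  n2⇒n0 (fail-walked)
[34] read 'a'  n0⇒n1
[35] read 'b'  n1⇒n2  ** P0@[34:35]
[36] read 'a'  n2⇒n1 (fail-walked)
[37] read 'a'  n1⇒n3  ** P1@[36:37]
[38] read 'a'  n3⇒n3 (fail-walked)  ** P1@[37:38]
[39] read 'b'  n3⇒n2 (fail-walked)  ** P0@[38:39]
[40] read 'b'  n2⇒n0 (fail-walked)
[41] read 'a'  n0⇒n1
[42] read 'a'  n1⇒n3  ** P1@[41:42]
[43] read 'b'  n3⇒n2 (fail-walked)  ** P0@[42:43]
[44] read 'a'  n2⇒n1 (fail-walked)
[45] read 'b'  n1⇒n2  ** P0@[44:45]
[46] read 'a'  n2⇒n1 (fail-walked)
[47] read 'a'  n1⇒n3  ** P1@[46:47]
[48] read 'a'  n3⇒n3 (fail-walked)  ** P1@[47:48]
[49] read 'c'  n3⇒n0 (fail-walked)
[50] read 'a'  n0⇒n1
[51] read 'b'  n1⇒n2  ** P0@[50:51]
[52] read 'a'  n2⇒n1 (fail-walked)
[53] read 'a'  n1⇒n3  ** P1@[52:53]
[54] read 'a'  n3⇒n3 (fail-walked)  ** P1@[53:54]
[55] read 'c'  n3⇒n0 (fail-walked)
[56] read 'a'  n0⇒n1

Result: [[1,0],[3,1],[10,1],[11,1],[14,0],[16,0],[18,1],[19,1],[20,1],[21,0],[23,1],[24,0],[27,1],[30,0],[32,0],[35,0],[37,1],[38,1],[39,0],[42,1],[43,0],[45,0],[47,1],[48,1],[51,0],[53,1],[54,1]]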